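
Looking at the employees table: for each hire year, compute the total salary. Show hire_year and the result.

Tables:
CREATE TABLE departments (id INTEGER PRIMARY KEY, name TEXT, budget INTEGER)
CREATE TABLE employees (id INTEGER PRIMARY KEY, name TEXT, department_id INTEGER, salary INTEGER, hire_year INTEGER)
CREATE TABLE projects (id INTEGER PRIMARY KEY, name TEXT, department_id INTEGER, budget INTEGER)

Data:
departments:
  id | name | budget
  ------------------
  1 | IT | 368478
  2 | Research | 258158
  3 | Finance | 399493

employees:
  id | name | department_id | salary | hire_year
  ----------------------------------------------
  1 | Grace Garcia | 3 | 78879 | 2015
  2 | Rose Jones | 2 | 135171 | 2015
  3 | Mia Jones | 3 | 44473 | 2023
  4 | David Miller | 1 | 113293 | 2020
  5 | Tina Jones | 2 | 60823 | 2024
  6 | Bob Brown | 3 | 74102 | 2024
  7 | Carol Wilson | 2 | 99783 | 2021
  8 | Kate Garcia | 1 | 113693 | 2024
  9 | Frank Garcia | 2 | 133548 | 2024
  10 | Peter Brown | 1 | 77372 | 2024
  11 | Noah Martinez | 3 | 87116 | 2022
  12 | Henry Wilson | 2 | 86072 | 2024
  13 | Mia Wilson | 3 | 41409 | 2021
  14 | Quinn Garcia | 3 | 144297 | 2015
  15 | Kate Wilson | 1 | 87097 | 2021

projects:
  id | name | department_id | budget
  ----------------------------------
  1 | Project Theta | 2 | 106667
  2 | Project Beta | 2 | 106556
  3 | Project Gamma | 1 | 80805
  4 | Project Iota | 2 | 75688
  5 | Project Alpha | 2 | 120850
SELECT hire_year, SUM(salary) AS sum_salary FROM employees GROUP BY hire_year

Execution result:
hire_year | sum_salary
2015 | 358347
2020 | 113293
2021 | 228289
2022 | 87116
2023 | 44473
2024 | 545610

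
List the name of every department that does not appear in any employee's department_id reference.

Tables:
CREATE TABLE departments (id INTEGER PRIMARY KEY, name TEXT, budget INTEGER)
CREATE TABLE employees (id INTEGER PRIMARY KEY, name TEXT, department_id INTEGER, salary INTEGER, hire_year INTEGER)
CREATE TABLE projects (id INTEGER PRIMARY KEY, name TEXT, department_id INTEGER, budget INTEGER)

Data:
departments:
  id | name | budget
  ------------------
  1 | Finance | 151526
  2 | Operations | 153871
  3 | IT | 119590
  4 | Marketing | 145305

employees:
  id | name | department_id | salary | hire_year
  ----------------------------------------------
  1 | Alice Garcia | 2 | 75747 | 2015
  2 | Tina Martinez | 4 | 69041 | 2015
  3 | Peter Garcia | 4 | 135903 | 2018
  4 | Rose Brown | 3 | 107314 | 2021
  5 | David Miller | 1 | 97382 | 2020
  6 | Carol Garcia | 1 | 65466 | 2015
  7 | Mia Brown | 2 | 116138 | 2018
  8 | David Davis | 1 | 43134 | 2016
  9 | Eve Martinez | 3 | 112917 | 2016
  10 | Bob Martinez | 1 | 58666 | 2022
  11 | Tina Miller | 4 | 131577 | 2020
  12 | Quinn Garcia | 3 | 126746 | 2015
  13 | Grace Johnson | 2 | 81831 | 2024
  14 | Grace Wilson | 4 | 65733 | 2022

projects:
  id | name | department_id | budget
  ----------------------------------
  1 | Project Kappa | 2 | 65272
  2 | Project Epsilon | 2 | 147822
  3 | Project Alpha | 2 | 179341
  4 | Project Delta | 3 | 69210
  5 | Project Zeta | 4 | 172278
SELECT p.name FROM departments p LEFT JOIN employees c ON c.department_id = p.id WHERE c.id IS NULL

Execution result:
(no rows)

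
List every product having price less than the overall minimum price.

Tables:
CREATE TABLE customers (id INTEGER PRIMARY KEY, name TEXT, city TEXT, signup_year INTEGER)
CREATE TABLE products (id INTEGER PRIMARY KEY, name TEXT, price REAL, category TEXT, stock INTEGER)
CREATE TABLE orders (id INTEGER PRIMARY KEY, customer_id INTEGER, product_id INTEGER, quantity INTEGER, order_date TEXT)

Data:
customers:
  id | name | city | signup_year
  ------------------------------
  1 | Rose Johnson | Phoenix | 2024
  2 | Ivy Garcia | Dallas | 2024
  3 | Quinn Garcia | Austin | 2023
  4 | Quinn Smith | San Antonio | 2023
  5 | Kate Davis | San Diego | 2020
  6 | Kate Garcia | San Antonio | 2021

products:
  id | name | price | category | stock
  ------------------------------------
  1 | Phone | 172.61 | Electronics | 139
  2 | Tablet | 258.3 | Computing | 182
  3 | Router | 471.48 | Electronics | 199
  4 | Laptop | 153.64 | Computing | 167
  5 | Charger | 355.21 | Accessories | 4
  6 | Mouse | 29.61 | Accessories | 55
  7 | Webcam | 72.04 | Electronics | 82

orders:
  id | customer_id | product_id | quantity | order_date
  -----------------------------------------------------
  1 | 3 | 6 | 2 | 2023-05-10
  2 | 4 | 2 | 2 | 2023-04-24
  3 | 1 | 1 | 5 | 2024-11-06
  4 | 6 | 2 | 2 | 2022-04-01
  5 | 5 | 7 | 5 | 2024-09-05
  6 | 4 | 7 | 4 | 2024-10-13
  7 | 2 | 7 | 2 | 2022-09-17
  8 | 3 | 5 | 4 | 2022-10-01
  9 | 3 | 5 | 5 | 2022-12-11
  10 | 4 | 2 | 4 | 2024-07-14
SELECT name, price FROM products WHERE price < (SELECT MIN(price) FROM products)

Execution result:
(no rows)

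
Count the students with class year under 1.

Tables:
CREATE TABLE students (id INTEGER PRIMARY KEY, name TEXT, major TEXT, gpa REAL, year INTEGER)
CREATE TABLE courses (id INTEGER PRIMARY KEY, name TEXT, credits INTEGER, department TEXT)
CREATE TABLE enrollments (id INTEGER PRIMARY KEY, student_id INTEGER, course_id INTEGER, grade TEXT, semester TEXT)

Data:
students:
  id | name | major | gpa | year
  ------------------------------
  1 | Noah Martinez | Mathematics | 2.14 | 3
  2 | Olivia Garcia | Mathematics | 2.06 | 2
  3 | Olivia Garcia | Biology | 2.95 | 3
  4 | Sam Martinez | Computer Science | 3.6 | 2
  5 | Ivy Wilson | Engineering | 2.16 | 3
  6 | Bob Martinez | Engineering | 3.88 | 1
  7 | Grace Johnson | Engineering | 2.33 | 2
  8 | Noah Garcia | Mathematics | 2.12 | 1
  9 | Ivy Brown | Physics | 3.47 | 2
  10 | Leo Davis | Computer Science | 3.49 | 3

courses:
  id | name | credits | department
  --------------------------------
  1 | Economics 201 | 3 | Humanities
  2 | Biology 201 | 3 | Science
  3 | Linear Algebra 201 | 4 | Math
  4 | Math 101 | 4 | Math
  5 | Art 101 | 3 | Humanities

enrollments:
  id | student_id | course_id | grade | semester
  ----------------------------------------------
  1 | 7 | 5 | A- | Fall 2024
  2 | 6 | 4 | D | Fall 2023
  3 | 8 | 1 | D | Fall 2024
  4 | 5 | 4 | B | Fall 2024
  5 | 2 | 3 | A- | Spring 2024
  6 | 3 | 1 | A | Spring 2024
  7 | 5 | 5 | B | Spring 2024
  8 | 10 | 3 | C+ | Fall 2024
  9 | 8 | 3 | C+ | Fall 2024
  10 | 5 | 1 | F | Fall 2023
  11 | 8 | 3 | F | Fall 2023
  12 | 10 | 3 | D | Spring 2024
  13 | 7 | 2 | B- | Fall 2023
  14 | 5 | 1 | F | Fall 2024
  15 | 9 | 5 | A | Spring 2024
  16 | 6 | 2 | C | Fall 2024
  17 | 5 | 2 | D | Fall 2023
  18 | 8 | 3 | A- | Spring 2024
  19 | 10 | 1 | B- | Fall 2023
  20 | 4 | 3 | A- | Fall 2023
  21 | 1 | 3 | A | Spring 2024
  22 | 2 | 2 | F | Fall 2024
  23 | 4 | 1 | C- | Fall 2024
SELECT COUNT(*) FROM students WHERE year < 1

Execution result:
0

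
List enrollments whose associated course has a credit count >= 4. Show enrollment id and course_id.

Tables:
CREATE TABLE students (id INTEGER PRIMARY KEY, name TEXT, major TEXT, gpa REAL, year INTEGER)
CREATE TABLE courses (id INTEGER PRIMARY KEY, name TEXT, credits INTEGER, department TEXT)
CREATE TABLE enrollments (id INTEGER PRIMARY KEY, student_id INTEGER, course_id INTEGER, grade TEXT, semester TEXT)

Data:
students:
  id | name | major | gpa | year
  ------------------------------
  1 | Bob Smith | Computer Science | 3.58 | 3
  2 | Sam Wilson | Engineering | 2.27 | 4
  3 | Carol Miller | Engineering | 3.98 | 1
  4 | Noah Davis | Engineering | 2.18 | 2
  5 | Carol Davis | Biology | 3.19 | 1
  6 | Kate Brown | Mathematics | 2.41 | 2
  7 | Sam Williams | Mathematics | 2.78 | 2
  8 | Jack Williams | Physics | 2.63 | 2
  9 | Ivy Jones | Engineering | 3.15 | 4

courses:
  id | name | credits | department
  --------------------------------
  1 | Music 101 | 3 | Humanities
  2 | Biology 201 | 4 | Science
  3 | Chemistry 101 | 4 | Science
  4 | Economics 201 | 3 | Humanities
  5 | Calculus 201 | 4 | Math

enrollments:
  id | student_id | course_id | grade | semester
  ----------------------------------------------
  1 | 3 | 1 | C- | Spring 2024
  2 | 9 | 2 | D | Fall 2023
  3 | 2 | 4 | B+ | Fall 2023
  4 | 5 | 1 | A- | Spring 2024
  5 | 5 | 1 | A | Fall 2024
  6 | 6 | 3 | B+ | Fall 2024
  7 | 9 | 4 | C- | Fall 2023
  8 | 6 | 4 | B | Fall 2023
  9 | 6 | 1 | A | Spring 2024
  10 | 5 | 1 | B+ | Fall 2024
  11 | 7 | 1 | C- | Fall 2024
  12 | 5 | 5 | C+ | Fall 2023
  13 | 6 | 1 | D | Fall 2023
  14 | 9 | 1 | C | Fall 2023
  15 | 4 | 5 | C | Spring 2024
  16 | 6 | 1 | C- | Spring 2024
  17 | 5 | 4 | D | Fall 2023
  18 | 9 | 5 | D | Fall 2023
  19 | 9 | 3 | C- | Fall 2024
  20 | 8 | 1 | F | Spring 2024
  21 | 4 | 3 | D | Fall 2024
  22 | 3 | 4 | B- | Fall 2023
SELECT id, course_id FROM enrollments WHERE course_id IN (SELECT id FROM courses WHERE credits >= 4)

Execution result:
id | course_id
2 | 2
6 | 3
12 | 5
15 | 5
18 | 5
19 | 3
21 | 3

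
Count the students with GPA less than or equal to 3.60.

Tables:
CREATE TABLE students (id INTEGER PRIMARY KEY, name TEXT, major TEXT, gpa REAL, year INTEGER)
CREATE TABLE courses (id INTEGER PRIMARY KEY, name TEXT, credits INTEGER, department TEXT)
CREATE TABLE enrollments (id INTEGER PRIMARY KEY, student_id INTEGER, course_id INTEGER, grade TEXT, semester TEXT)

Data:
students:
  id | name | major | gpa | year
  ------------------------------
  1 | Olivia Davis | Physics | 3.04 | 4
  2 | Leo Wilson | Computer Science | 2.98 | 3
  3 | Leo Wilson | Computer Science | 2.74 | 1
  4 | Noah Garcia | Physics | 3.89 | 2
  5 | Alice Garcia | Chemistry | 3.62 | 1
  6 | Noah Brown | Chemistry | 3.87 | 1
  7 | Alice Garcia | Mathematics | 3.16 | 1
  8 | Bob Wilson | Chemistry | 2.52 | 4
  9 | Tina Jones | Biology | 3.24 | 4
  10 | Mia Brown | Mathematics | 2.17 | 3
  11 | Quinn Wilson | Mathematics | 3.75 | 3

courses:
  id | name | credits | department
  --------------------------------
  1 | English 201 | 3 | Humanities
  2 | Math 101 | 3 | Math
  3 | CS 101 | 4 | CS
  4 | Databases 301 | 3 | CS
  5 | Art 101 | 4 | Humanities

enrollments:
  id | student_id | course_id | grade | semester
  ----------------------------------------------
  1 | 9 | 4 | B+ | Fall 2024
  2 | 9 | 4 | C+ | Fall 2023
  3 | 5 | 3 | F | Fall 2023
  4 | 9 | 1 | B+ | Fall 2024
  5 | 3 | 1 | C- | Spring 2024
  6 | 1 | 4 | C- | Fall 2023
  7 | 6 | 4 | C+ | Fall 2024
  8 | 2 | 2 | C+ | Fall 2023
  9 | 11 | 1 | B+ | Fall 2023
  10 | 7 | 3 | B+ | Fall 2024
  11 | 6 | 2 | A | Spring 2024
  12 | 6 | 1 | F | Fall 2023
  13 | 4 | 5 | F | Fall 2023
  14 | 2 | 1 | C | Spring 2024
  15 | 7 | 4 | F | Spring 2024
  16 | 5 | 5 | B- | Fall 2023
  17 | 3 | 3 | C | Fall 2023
SELECT COUNT(*) FROM students WHERE gpa <= 3.6

Execution result:
7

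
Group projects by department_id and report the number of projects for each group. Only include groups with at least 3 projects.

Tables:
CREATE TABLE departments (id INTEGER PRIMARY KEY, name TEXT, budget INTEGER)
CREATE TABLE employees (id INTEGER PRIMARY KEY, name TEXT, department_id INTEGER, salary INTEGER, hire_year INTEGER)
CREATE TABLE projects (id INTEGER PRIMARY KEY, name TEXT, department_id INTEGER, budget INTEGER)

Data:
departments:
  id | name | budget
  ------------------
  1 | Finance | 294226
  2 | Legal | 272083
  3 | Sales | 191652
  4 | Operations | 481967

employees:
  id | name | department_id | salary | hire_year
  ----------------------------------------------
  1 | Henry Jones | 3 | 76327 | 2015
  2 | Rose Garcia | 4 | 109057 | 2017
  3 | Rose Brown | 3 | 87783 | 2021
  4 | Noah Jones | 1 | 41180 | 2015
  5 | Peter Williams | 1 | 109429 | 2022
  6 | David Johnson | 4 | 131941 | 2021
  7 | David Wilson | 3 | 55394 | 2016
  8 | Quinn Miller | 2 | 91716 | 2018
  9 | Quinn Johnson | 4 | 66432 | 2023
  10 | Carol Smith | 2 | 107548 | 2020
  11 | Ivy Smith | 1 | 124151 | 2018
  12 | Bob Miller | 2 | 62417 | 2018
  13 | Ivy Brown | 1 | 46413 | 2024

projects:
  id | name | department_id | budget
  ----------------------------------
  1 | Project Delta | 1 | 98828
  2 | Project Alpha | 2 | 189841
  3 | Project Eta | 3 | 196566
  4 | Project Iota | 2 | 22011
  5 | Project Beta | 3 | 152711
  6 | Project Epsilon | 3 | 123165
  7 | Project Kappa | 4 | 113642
SELECT department_id, COUNT(*) AS n FROM projects GROUP BY department_id HAVING COUNT(*) >= 3

Execution result:
department_id | n
3 | 3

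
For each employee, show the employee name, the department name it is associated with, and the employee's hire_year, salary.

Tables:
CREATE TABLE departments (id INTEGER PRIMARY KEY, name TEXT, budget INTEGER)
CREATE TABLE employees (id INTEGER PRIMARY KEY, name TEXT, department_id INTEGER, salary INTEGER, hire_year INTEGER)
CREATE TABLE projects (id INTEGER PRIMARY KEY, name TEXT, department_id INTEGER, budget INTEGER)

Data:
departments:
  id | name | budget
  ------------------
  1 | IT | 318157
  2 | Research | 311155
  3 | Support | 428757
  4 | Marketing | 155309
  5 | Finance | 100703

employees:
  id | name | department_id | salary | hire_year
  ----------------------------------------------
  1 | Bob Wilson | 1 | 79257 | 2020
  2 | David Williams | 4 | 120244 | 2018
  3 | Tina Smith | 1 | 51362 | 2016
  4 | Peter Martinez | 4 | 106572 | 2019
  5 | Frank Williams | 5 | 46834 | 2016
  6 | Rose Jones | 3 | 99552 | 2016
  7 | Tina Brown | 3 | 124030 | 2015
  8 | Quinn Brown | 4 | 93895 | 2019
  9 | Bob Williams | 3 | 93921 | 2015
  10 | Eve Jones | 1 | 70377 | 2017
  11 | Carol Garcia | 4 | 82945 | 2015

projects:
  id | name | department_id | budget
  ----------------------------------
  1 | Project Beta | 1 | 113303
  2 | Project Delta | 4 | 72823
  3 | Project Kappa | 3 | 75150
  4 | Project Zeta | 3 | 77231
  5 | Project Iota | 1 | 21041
SELECT c.name, p.name AS department, c.hire_year, c.salary FROM employees c JOIN departments p ON c.department_id = p.id

Execution result:
name | department | hire_year | salary
Bob Wilson | IT | 2020 | 79257
David Williams | Marketing | 2018 | 120244
Tina Smith | IT | 2016 | 51362
Peter Martinez | Marketing | 2019 | 106572
Frank Williams | Finance | 2016 | 46834
Rose Jones | Support | 2016 | 99552
Tina Brown | Support | 2015 | 124030
Quinn Brown | Marketing | 2019 | 93895
Bob Williams | Support | 2015 | 93921
Eve Jones | IT | 2017 | 70377
Carol Garcia | Marketing | 2015 | 82945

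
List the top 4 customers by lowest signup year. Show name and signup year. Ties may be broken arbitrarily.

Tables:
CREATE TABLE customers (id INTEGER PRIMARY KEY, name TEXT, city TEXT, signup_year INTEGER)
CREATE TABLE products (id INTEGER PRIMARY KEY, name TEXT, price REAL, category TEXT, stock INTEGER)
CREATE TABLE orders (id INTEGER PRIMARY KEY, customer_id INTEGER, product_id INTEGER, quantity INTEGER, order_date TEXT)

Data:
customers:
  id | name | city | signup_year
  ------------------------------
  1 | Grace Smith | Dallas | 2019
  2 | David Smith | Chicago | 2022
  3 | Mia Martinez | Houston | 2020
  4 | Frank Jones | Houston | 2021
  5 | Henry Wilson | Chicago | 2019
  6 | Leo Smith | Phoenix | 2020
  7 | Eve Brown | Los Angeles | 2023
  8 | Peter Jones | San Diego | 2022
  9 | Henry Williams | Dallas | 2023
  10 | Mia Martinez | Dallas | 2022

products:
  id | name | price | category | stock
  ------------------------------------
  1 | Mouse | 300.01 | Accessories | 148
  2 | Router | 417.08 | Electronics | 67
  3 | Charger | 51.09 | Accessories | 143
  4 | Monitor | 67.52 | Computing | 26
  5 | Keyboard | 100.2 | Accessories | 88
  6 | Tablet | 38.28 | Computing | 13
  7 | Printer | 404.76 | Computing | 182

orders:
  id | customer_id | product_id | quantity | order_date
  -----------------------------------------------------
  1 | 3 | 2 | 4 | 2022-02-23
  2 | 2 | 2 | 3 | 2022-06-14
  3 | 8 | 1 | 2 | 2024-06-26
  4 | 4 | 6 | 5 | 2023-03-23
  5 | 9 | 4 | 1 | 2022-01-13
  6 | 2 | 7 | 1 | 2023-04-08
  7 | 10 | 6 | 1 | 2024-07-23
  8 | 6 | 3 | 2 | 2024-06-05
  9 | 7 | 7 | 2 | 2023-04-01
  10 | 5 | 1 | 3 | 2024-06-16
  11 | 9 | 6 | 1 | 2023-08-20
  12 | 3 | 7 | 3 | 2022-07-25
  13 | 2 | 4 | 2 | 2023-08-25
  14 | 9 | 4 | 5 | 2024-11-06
SELECT name, signup_year FROM customers ORDER BY signup_year ASC LIMIT 4

Execution result:
name | signup_year
Grace Smith | 2019
Henry Wilson | 2019
Mia Martinez | 2020
Leo Smith | 2020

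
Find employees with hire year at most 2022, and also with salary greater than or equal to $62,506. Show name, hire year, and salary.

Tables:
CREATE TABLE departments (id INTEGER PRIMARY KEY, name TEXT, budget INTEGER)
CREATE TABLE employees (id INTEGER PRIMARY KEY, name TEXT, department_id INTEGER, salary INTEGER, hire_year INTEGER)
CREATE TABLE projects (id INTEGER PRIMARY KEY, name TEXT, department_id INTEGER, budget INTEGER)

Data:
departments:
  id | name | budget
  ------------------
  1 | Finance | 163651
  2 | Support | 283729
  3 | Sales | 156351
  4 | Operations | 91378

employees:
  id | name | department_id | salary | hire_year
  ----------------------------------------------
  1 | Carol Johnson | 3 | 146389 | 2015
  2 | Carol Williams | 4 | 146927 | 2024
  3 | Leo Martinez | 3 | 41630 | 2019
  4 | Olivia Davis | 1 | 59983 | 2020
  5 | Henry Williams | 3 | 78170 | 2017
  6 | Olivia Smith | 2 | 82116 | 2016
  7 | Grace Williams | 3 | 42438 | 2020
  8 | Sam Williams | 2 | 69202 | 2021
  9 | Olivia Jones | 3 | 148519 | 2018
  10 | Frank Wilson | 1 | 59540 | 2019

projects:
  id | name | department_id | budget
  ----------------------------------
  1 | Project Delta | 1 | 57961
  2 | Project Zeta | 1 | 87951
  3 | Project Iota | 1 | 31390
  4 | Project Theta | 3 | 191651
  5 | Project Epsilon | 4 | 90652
SELECT name, hire_year, salary FROM employees WHERE hire_year <= 2022 AND salary >= 62506

Execution result:
name | hire_year | salary
Carol Johnson | 2015 | 146389
Henry Williams | 2017 | 78170
Olivia Smith | 2016 | 82116
Sam Williams | 2021 | 69202
Olivia Jones | 2018 | 148519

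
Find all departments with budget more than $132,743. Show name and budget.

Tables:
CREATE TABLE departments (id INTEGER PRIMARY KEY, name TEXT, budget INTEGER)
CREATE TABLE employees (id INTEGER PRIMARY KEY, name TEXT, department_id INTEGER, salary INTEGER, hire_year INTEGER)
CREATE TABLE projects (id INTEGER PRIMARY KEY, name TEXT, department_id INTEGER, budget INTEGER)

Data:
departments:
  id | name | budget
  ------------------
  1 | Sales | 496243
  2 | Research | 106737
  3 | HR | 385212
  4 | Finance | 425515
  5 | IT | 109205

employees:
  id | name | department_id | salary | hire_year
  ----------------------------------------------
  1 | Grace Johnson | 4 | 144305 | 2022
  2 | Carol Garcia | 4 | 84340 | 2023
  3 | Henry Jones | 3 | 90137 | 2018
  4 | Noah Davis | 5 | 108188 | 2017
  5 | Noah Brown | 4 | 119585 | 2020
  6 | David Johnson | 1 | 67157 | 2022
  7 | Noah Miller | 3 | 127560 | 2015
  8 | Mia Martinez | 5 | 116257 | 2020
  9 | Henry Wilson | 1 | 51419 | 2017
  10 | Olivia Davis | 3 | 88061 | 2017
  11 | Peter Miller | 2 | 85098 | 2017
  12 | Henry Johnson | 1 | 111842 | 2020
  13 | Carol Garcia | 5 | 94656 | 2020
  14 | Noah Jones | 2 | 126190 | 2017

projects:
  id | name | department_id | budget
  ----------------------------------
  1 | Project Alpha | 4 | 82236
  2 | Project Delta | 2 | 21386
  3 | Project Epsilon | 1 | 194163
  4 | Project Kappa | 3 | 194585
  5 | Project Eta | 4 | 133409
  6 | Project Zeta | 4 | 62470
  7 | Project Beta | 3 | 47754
SELECT name, budget FROM departments WHERE budget > 132743

Execution result:
name | budget
Sales | 496243
HR | 385212
Finance | 425515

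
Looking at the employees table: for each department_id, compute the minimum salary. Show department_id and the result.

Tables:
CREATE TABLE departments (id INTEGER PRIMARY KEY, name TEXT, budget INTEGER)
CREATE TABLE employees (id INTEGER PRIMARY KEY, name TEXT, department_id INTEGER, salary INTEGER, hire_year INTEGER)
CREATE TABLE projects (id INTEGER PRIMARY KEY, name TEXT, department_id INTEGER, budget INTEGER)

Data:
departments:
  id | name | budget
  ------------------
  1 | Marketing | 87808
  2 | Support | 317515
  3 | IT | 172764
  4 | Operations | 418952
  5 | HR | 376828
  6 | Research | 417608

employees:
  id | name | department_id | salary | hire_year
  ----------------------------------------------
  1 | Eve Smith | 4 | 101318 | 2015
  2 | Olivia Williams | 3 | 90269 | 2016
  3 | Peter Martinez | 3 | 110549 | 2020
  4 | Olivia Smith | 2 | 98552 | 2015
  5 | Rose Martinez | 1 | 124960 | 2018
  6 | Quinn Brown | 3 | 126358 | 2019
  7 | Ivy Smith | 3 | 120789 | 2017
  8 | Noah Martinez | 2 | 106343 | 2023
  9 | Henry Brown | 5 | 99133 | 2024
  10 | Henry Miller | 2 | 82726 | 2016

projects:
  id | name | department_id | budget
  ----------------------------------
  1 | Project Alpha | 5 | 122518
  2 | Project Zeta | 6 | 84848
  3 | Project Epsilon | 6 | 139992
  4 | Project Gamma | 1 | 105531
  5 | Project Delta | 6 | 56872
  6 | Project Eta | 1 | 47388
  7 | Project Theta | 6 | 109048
SELECT department_id, MIN(salary) AS min_salary FROM employees GROUP BY department_id

Execution result:
department_id | min_salary
1 | 124960
2 | 82726
3 | 90269
4 | 101318
5 | 99133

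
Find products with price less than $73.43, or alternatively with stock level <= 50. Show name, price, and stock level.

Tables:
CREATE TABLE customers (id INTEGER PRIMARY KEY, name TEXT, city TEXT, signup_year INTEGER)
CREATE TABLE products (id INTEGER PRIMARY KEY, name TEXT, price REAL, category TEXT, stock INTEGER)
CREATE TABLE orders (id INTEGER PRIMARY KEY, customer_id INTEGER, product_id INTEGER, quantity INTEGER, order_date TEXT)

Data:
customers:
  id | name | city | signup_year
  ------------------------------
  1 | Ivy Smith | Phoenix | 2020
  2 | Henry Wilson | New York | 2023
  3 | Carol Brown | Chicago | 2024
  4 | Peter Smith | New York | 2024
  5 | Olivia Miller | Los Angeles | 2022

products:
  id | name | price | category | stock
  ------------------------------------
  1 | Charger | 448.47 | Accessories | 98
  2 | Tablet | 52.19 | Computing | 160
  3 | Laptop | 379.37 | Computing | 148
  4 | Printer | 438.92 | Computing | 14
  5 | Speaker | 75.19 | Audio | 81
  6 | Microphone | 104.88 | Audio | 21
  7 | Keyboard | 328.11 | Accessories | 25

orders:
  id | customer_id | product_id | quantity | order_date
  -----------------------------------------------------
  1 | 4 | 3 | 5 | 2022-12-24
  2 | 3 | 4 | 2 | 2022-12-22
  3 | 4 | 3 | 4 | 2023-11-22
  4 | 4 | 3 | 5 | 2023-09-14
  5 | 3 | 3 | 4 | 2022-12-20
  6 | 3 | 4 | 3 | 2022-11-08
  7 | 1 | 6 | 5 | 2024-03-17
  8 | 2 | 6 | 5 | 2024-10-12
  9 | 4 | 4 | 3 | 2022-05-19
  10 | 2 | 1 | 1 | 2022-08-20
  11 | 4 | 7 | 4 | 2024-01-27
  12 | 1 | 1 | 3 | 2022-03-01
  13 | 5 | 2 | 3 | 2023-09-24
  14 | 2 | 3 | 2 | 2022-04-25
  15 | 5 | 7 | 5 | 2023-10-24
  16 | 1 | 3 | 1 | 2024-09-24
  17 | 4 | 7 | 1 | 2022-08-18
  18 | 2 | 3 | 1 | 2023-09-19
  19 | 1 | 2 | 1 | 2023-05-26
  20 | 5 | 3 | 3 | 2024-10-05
SELECT name, price, stock FROM products WHERE price < 73.43 OR stock <= 50

Execution result:
name | price | stock
Tablet | 52.19 | 160
Printer | 438.92 | 14
Microphone | 104.88 | 21
Keyboard | 328.11 | 25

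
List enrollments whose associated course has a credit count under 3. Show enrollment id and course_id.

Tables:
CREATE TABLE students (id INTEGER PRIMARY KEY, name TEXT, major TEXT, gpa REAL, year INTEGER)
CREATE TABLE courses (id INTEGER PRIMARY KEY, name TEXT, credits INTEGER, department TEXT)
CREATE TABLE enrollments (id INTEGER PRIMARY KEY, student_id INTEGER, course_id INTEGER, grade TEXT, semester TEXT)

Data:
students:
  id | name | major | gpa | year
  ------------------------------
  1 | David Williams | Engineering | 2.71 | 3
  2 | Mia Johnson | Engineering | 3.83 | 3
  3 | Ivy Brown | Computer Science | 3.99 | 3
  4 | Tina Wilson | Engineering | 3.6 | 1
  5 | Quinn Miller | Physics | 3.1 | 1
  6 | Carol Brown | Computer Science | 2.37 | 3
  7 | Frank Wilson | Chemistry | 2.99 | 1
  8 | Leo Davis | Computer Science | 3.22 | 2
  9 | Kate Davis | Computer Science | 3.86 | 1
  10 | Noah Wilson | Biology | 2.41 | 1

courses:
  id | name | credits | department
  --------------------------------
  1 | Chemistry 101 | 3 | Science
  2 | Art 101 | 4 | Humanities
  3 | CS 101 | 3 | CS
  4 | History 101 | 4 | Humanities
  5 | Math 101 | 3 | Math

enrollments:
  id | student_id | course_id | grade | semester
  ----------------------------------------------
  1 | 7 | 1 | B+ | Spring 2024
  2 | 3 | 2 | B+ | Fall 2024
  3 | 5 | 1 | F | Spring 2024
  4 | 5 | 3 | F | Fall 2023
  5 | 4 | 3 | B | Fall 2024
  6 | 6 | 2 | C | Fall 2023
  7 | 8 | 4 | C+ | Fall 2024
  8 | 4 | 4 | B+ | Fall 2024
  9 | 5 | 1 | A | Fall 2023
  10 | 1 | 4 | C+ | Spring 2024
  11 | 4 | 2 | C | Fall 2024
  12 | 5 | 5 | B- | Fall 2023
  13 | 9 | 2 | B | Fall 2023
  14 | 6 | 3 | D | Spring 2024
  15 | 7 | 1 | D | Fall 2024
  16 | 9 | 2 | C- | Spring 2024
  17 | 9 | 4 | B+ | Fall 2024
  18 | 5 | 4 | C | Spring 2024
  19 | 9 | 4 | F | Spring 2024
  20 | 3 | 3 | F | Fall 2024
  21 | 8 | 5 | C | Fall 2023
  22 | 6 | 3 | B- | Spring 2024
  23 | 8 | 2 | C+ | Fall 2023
SELECT id, course_id FROM enrollments WHERE course_id IN (SELECT id FROM courses WHERE credits < 3)

Execution result:
(no rows)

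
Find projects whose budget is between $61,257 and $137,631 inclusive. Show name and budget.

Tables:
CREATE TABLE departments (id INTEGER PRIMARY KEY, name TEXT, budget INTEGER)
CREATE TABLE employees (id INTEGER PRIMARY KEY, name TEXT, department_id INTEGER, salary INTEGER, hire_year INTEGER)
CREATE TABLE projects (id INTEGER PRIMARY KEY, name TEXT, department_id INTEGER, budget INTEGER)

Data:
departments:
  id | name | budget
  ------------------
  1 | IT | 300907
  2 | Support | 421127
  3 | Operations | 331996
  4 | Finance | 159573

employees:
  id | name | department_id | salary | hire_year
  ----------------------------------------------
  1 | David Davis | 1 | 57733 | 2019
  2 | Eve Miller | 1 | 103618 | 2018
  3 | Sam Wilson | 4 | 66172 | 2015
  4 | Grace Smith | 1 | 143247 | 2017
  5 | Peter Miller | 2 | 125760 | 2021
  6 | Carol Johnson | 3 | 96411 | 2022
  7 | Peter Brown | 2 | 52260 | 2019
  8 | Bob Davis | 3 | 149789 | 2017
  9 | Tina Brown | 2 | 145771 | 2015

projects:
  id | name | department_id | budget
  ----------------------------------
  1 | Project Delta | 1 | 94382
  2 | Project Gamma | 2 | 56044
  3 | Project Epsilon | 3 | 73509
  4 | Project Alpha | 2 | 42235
SELECT name, budget FROM projects WHERE budget BETWEEN 61257 AND 137631

Execution result:
name | budget
Project Delta | 94382
Project Epsilon | 73509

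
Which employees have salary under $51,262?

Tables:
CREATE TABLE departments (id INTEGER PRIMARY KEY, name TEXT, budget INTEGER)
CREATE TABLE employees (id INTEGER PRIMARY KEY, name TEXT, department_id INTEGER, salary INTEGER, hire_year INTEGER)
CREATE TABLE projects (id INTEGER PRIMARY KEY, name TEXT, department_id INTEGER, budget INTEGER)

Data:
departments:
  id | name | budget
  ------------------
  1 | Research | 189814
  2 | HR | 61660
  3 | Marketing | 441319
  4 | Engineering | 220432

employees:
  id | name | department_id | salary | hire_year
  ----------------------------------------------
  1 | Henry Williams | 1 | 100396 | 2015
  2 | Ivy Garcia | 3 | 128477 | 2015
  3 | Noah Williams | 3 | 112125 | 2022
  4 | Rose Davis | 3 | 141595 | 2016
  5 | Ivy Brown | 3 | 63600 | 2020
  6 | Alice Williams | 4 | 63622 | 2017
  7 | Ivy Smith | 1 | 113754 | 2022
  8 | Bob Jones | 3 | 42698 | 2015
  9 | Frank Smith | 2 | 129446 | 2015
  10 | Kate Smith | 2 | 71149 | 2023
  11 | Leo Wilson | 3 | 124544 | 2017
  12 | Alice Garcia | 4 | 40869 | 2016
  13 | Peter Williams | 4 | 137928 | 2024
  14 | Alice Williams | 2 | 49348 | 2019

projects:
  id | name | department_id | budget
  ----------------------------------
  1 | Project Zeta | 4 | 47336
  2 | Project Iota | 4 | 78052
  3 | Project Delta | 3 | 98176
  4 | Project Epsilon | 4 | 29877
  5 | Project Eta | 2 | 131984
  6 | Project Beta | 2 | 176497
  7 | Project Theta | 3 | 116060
SELECT name, salary FROM employees WHERE salary < 51262

Execution result:
name | salary
Bob Jones | 42698
Alice Garcia | 40869
Alice Williams | 49348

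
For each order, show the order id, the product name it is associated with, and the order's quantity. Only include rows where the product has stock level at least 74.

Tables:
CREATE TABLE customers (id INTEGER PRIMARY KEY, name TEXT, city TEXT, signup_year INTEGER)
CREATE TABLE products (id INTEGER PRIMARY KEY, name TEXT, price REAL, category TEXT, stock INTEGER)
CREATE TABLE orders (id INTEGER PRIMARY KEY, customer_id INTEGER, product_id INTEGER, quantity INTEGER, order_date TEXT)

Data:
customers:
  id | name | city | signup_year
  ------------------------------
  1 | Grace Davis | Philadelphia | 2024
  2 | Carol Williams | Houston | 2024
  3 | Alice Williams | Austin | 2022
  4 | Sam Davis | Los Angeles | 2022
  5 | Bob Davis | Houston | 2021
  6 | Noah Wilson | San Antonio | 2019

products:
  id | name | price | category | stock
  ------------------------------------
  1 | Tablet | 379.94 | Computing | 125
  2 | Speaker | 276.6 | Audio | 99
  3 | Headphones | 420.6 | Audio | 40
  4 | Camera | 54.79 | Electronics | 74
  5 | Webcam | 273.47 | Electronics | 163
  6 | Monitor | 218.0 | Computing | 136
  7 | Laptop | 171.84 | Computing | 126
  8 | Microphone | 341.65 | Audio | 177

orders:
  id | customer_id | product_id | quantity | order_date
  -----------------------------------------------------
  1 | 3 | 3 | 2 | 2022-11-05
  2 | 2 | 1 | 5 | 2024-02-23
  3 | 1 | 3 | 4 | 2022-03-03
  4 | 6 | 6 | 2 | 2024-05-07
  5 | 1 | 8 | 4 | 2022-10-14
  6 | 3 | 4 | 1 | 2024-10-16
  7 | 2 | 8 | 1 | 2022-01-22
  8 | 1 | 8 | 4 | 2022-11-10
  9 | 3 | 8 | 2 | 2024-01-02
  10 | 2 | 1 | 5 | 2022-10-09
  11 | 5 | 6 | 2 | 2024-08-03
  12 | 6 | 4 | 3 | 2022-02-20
SELECT c.id, p.name AS product, c.quantity FROM orders c JOIN products p ON c.product_id = p.id WHERE p.stock >= 74

Execution result:
id | product | quantity
2 | Tablet | 5
4 | Monitor | 2
5 | Microphone | 4
6 | Camera | 1
7 | Microphone | 1
8 | Microphone | 4
9 | Microphone | 2
10 | Tablet | 5
11 | Monitor | 2
12 | Camera | 3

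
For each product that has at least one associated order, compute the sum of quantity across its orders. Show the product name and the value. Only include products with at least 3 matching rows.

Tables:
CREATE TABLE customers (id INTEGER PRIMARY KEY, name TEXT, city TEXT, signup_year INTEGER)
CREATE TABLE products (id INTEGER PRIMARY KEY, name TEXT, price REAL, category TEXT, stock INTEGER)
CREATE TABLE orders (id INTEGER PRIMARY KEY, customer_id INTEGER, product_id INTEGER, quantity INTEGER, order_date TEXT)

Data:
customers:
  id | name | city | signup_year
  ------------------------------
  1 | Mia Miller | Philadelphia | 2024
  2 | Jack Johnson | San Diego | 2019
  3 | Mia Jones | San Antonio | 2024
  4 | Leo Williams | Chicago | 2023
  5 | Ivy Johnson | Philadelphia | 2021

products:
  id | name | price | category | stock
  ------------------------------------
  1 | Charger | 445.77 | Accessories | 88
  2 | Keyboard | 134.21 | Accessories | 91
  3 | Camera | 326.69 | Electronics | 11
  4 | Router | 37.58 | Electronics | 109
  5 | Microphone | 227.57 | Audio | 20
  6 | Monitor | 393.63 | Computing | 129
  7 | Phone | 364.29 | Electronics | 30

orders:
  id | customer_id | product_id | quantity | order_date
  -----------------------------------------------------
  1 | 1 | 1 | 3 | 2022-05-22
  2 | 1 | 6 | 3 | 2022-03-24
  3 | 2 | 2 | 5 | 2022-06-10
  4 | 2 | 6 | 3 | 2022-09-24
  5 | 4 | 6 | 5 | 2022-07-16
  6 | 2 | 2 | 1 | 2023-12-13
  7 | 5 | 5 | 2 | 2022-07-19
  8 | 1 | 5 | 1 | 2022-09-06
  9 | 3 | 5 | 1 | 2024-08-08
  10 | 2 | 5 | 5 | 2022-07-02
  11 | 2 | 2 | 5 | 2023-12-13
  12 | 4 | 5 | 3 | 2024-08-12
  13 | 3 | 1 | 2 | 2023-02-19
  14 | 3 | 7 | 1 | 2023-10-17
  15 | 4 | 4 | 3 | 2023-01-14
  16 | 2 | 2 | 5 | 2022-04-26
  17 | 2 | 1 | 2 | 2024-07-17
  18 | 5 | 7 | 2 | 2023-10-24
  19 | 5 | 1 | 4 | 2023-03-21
SELECT p.name, SUM(c.quantity) AS sum_quantity FROM orders c JOIN products p ON c.product_id = p.id GROUP BY p.id, p.name HAVING COUNT(*) >= 3

Execution result:
name | sum_quantity
Charger | 11
Keyboard | 16
Microphone | 12
Monitor | 11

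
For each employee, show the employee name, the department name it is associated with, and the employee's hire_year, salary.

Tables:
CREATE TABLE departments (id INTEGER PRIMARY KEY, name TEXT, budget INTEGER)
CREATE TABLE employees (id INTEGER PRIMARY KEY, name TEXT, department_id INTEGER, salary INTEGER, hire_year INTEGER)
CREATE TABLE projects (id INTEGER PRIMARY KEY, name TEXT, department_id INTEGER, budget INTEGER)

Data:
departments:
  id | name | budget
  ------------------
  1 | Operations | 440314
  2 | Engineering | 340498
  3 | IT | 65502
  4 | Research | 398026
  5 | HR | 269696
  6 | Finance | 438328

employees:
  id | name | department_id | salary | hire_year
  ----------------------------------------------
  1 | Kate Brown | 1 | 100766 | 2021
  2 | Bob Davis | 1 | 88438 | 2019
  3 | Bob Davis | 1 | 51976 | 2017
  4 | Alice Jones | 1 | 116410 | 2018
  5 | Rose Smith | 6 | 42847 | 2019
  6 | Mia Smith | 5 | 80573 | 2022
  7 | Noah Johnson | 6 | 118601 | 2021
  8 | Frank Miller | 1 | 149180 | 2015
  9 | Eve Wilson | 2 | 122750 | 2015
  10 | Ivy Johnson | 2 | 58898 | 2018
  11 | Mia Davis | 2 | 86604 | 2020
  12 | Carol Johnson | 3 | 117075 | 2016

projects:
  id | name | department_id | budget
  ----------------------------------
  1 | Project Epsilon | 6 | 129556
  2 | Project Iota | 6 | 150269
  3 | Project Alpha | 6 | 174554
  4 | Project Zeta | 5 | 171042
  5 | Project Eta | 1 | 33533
SELECT c.name, p.name AS department, c.hire_year, c.salary FROM employees c JOIN departments p ON c.department_id = p.id

Execution result:
name | department | hire_year | salary
Kate Brown | Operations | 2021 | 100766
Bob Davis | Operations | 2019 | 88438
Bob Davis | Operations | 2017 | 51976
Alice Jones | Operations | 2018 | 116410
Rose Smith | Finance | 2019 | 42847
Mia Smith | HR | 2022 | 80573
Noah Johnson | Finance | 2021 | 118601
Frank Miller | Operations | 2015 | 149180
Eve Wilson | Engineering | 2015 | 122750
Ivy Johnson | Engineering | 2018 | 58898
Mia Davis | Engineering | 2020 | 86604
Carol Johnson | IT | 2016 | 117075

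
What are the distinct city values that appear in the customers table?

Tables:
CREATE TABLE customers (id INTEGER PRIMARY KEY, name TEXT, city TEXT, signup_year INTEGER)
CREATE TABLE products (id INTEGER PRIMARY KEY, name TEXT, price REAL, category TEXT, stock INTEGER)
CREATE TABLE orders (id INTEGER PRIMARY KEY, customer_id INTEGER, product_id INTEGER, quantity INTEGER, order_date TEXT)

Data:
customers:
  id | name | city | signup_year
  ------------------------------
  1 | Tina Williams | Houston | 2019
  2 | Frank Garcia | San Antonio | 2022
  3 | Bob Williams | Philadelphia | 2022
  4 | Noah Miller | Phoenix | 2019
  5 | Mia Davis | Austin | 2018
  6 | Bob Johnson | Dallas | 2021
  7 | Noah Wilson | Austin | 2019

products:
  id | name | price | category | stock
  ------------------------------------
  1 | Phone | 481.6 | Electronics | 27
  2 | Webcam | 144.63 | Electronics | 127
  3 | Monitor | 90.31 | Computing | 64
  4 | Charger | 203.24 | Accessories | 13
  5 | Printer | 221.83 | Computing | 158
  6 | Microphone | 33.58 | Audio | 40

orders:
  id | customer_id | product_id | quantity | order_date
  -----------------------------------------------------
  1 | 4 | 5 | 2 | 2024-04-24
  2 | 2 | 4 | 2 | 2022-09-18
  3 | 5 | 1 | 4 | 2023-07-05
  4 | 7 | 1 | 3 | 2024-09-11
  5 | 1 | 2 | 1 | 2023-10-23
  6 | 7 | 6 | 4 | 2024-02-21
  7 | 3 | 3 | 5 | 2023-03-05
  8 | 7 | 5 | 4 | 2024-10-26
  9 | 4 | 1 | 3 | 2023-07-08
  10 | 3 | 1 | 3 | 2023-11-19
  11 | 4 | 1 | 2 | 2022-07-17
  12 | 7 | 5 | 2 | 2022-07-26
SELECT DISTINCT city FROM customers

Execution result:
city
Houston
San Antonio
Philadelphia
Phoenix
Austin
Dallas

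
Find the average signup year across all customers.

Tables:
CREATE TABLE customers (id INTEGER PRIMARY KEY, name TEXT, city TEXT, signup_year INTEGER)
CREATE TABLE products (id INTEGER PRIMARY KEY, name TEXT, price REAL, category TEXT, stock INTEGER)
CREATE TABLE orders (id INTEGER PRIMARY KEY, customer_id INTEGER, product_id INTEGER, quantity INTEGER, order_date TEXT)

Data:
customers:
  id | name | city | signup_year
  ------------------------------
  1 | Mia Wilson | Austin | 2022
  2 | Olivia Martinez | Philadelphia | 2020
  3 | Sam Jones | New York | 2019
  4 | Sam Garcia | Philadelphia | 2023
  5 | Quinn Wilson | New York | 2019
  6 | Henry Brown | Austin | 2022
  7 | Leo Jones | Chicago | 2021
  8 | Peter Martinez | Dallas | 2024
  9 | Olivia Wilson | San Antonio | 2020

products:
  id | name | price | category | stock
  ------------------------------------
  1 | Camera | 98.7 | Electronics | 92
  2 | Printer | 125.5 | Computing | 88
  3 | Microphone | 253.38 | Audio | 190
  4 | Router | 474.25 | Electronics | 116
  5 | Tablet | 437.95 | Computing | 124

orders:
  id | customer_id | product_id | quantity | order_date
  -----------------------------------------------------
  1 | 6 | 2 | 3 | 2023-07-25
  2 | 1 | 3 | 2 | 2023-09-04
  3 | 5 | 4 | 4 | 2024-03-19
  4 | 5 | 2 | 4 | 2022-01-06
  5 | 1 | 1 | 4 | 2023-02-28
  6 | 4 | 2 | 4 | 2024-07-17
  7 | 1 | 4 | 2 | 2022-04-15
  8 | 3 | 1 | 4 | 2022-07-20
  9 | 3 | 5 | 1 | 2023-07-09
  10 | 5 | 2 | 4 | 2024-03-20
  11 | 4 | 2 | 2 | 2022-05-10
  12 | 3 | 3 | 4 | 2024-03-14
SELECT AVG(signup_year) FROM customers

Execution result:
2021.11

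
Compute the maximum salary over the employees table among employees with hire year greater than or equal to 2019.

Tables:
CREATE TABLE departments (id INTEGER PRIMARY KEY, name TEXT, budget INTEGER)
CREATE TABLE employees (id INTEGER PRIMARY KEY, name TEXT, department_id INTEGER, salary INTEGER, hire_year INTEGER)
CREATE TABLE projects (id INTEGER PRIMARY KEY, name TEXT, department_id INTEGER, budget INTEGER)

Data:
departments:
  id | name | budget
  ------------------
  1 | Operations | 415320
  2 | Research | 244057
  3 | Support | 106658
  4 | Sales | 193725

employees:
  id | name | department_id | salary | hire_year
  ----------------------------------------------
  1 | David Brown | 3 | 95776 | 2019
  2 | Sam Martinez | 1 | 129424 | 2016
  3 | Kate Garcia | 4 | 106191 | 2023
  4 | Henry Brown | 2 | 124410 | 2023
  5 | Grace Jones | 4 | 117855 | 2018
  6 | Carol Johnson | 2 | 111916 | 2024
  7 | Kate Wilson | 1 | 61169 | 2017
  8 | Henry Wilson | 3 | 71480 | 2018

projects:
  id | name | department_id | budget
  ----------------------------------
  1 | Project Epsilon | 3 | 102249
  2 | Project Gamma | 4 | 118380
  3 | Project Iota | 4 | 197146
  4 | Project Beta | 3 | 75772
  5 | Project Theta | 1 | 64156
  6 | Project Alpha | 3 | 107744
SELECT MAX(salary) FROM employees WHERE hire_year >= 2019

Execution result:
124410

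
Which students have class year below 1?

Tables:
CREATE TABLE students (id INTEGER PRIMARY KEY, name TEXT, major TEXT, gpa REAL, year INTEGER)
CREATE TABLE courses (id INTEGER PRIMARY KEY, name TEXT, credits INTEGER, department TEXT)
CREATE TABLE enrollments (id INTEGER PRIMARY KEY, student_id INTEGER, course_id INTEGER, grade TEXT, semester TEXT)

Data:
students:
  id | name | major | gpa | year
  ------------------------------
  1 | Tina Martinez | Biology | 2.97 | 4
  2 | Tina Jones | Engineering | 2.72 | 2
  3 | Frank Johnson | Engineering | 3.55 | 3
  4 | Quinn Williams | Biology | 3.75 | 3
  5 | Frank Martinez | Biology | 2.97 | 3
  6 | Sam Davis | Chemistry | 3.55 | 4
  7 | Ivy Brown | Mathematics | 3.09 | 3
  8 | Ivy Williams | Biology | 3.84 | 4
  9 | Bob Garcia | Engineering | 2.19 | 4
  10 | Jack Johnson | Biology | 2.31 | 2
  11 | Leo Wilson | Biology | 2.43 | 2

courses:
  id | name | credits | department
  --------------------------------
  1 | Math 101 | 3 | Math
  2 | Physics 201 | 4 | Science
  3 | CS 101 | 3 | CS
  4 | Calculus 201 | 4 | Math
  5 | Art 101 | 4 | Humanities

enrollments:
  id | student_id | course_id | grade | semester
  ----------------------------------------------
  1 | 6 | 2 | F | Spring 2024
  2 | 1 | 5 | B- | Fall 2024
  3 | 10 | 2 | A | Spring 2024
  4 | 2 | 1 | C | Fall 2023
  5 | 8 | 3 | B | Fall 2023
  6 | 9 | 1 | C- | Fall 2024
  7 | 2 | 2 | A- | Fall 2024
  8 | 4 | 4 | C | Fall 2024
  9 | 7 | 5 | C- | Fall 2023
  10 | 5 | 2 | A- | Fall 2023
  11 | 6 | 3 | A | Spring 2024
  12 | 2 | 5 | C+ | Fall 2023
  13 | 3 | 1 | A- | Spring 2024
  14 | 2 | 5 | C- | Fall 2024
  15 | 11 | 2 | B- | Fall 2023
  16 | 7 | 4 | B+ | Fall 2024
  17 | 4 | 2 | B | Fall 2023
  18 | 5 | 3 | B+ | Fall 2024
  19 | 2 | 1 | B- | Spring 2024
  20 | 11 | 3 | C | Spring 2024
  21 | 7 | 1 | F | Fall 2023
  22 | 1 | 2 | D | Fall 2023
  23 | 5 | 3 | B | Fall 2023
SELECT name, year FROM students WHERE year < 1

Execution result:
(no rows)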